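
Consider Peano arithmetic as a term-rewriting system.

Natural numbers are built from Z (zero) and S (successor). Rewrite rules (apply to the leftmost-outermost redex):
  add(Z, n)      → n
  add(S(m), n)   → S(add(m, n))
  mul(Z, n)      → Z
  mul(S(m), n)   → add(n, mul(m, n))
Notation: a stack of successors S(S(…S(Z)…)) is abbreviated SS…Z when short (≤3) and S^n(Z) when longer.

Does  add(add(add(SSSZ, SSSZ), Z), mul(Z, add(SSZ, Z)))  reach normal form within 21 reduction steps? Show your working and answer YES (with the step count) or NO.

  start: add(add(add(SSSZ, SSSZ), Z), mul(Z, add(SSZ, Z)))
  [1] add(add(S(add(SSZ, SSSZ)), Z), mul(Z, add(SSZ, Z)))
  [2] add(S(add(add(SSZ, SSSZ), Z)), mul(Z, add(SSZ, Z)))
  [3] S(add(add(add(SSZ, SSSZ), Z), mul(Z, add(SSZ, Z))))
  [4] S(add(add(S(add(SZ, SSSZ)), Z), mul(Z, add(SSZ, Z))))
  [5] S(add(S(add(add(SZ, SSSZ), Z)), mul(Z, add(SSZ, Z))))
  [6] S(S(add(add(add(SZ, SSSZ), Z), mul(Z, add(SSZ, Z)))))
  [7] S(S(add(add(S(add(Z, SSSZ)), Z), mul(Z, add(SSZ, Z)))))
  [8] S(S(add(S(add(add(Z, SSSZ), Z)), mul(Z, add(SSZ, Z)))))
  [9] S(S(S(add(add(add(Z, SSSZ), Z), mul(Z, add(SSZ, Z))))))
  [10] S(S(S(add(add(SSSZ, Z), mul(Z, add(SSZ, Z))))))
  [11] S(S(S(add(S(add(SSZ, Z)), mul(Z, add(SSZ, Z))))))
  [12] S(S(S(S(add(add(SSZ, Z), mul(Z, add(SSZ, Z)))))))
  [13] S(S(S(S(add(S(add(SZ, Z)), mul(Z, add(SSZ, Z)))))))
  [14] S(S(S(S(S(add(add(SZ, Z), mul(Z, add(SSZ, Z))))))))
  [15] S(S(S(S(S(add(S(add(Z, Z)), mul(Z, add(SSZ, Z))))))))
  [16] S(S(S(S(S(S(add(add(Z, Z), mul(Z, add(SSZ, Z)))))))))
  [17] S(S(S(S(S(S(add(Z, mul(Z, add(SSZ, Z)))))))))
  [18] S(S(S(S(S(S(mul(Z, add(SSZ, Z))))))))
  [19] S^6(Z)

Answer: YES — reaches normal form S^6(Z) in 19 ≤ 21 steps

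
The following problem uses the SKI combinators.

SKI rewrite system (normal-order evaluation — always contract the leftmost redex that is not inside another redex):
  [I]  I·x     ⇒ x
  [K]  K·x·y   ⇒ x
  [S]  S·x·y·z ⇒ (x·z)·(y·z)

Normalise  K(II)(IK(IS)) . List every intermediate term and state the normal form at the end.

  start: K(II)(IK(IS))
  [1] II
  [2] I

Answer: normal form = I  (in 2 steps)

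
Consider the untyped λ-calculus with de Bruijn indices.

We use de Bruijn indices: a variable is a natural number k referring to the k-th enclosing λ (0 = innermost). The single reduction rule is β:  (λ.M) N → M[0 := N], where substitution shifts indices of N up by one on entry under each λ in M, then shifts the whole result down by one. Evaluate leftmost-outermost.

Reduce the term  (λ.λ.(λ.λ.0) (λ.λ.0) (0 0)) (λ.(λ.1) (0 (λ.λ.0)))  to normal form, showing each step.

  start: (λ.λ.(λ.λ.0) (λ.λ.0) (0 0)) (λ.(λ.1) (0 (λ.λ.0)))
  →1  λ.(λ.λ.0) (λ.λ.0) (0 0)
  →2  λ.(λ.0) (0 0)
  →3  λ.0 0

Answer: normal form = λ.0 0  (in 3 steps)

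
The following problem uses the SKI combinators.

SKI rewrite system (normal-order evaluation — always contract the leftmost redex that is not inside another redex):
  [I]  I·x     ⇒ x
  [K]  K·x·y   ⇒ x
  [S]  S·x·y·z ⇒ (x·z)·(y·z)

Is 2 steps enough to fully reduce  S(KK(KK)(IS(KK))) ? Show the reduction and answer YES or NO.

Answer: YES — reaches normal form S(K(S(KK))) in 2 ≤ 2 steps

Working:
  start: S(KK(KK)(IS(KK)))
  step 1: S(K(IS(KK)))
  step 2: S(K(S(KK)))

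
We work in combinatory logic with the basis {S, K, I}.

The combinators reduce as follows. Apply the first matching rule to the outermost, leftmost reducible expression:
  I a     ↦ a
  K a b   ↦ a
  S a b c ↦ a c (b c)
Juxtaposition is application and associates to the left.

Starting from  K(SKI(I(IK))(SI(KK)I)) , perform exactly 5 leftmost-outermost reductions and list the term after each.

  start: K(SKI(I(IK))(SI(KK)I))
  →1  K(K(I(IK))(I(I(IK)))(SI(KK)I))
  →2  K(I(IK)(SI(KK)I))
  →3  K(IK(SI(KK)I))
  →4  K(K(SI(KK)I))
  →5  K(K(II(KKI)))

Answer: after 5 steps: K(K(II(KKI)))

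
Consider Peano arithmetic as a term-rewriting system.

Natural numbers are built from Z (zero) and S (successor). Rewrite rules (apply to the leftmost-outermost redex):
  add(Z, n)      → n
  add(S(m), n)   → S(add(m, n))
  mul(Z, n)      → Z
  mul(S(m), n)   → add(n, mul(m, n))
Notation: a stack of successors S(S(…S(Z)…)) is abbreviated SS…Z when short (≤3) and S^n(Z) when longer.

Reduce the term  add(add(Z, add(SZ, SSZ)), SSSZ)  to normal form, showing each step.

Answer: normal form = S^6(Z)  (in 7 steps)

Reduction:
  start: add(add(Z, add(SZ, SSZ)), SSSZ)
  →1  add(add(SZ, SSZ), SSSZ)
  →2  add(S(add(Z, SSZ)), SSSZ)
  →3  S(add(add(Z, SSZ), SSSZ))
  →4  S(add(SSZ, SSSZ))
  →5  S(S(add(SZ, SSSZ)))
  →6  S(S(S(add(Z, SSSZ))))
  →7  S^6(Z)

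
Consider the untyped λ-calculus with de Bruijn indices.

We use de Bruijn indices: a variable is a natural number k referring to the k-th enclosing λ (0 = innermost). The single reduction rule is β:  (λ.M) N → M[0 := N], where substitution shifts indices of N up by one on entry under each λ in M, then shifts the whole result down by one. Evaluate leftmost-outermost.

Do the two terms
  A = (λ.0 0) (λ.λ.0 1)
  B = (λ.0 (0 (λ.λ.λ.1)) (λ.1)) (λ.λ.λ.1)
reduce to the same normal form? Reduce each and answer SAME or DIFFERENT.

Term A:
  start: (λ.0 0) (λ.λ.0 1)
  [1] (λ.λ.0 1) (λ.λ.0 1)
  [2] λ.0 (λ.λ.0 1)

Term B:
  start: (λ.0 (0 (λ.λ.λ.1)) (λ.1)) (λ.λ.λ.1)
  [1] (λ.λ.λ.1) ((λ.λ.λ.1) (λ.λ.λ.1)) (λ.λ.λ.λ.1)
  [2] (λ.λ.1) (λ.λ.λ.λ.1)
  [3] λ.λ.λ.λ.λ.1

Answer: DIFFERENT — A ⇓ λ.0 (λ.λ.0 1), B ⇓ λ.λ.λ.λ.λ.1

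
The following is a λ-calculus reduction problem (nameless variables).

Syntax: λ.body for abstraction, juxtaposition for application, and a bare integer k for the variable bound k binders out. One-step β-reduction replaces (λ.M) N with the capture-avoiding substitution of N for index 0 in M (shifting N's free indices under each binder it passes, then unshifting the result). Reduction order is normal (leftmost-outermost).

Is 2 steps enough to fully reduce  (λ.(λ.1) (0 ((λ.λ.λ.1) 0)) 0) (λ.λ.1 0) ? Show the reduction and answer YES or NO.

Answer: NO — after 2 steps the term is (λ.λ.1 0) (λ.λ.1 0), not yet normal

Derivation:
  start: (λ.(λ.1) (0 ((λ.λ.λ.1) 0)) 0) (λ.λ.1 0)
  [1] (λ.λ.λ.1 0) ((λ.λ.1 0) ((λ.λ.λ.1) (λ.λ.1 0))) (λ.λ.1 0)
  [2] (λ.λ.1 0) (λ.λ.1 0)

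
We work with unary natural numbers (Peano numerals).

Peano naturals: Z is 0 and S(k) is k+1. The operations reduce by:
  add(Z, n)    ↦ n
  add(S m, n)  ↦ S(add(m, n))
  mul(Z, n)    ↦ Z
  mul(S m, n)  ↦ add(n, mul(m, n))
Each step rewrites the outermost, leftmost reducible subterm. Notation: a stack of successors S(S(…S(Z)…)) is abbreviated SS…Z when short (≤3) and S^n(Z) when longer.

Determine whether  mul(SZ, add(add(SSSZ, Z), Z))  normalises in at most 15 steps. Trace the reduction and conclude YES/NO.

  start: mul(SZ, add(add(SSSZ, Z), Z))
  [1] add(add(add(SSSZ, Z), Z), mul(Z, add(add(SSSZ, Z), Z)))
  [2] add(add(S(add(SSZ, Z)), Z), mul(Z, add(add(SSSZ, Z), Z)))
  [3] add(S(add(add(SSZ, Z), Z)), mul(Z, add(add(SSSZ, Z), Z)))
  [4] S(add(add(add(SSZ, Z), Z), mul(Z, add(add(SSSZ, Z), Z))))
  [5] S(add(add(S(add(SZ, Z)), Z), mul(Z, add(add(SSSZ, Z), Z))))
  [6] S(add(S(add(add(SZ, Z), Z)), mul(Z, add(add(SSSZ, Z), Z))))
  [7] S(S(add(add(add(SZ, Z), Z), mul(Z, add(add(SSSZ, Z), Z)))))
  [8] S(S(add(add(S(add(Z, Z)), Z), mul(Z, add(add(SSSZ, Z), Z)))))
  [9] S(S(add(S(add(add(Z, Z), Z)), mul(Z, add(add(SSSZ, Z), Z)))))
  [10] S(S(S(add(add(add(Z, Z), Z), mul(Z, add(add(SSSZ, Z), Z))))))
  [11] S(S(S(add(add(Z, Z), mul(Z, add(add(SSSZ, Z), Z))))))
  [12] S(S(S(add(Z, mul(Z, add(add(SSSZ, Z), Z))))))
  [13] S(S(S(mul(Z, add(add(SSSZ, Z), Z)))))
  [14] SSSZ

Answer: YES — reaches normal form SSSZ in 14 ≤ 15 steps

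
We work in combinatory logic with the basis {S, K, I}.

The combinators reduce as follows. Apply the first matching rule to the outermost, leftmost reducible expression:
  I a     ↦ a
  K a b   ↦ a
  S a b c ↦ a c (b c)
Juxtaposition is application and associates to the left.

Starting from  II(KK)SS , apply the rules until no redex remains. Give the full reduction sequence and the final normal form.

  start: II(KK)SS
  step 1: I(KK)SS
  step 2: KKSS
  step 3: KS

Answer: normal form = KS  (in 3 steps)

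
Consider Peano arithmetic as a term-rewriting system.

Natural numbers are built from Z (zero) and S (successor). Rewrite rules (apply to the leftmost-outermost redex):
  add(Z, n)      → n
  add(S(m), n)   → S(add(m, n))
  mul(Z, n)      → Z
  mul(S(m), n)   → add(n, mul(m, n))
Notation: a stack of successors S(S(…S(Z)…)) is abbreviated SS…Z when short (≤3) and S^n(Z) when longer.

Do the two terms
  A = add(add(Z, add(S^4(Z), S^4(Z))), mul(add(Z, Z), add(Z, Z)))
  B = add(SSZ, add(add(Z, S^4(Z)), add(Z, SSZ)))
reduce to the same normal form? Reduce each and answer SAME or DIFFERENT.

Answer: SAME — A ⇓ S^8(Z), B ⇓ S^8(Z)

Reduction:
Term A:
  start: add(add(Z, add(S^4(Z), S^4(Z))), mul(add(Z, Z), add(Z, Z)))
  →1  add(add(S^4(Z), S^4(Z)), mul(add(Z, Z), add(Z, Z)))
  →2  add(S(add(SSSZ, S^4(Z))), mul(add(Z, Z), add(Z, Z)))
  →3  S(add(add(SSSZ, S^4(Z)), mul(add(Z, Z), add(Z, Z))))
  →4  S(add(S(add(SSZ, S^4(Z))), mul(add(Z, Z), add(Z, Z))))
  →5  S(S(add(add(SSZ, S^4(Z)), mul(add(Z, Z), add(Z, Z)))))
  →6  S(S(add(S(add(SZ, S^4(Z))), mul(add(Z, Z), add(Z, Z)))))
  →7  S(S(S(add(add(SZ, S^4(Z)), mul(add(Z, Z), add(Z, Z))))))
  →8  S(S(S(add(S(add(Z, S^4(Z))), mul(add(Z, Z), add(Z, Z))))))
  →9  S(S(S(S(add(add(Z, S^4(Z)), mul(add(Z, Z), add(Z, Z)))))))
  →10  S(S(S(S(add(S^4(Z), mul(add(Z, Z), add(Z, Z)))))))
  →11  S(S(S(S(S(add(SSSZ, mul(add(Z, Z), add(Z, Z))))))))
  →12  S(S(S(S(S(S(add(SSZ, mul(add(Z, Z), add(Z, Z)))))))))
  →13  S(S(S(S(S(S(S(add(SZ, mul(add(Z, Z), add(Z, Z))))))))))
  →14  S(S(S(S(S(S(S(S(add(Z, mul(add(Z, Z), add(Z, Z)))))))))))
  →15  S(S(S(S(S(S(S(S(mul(add(Z, Z), add(Z, Z))))))))))
  →16  S(S(S(S(S(S(S(S(mul(Z, add(Z, Z))))))))))
  →17  S^8(Z)

Term B:
  start: add(SSZ, add(add(Z, S^4(Z)), add(Z, SSZ)))
  →1  S(add(SZ, add(add(Z, S^4(Z)), add(Z, SSZ))))
  →2  S(S(add(Z, add(add(Z, S^4(Z)), add(Z, SSZ)))))
  →3  S(S(add(add(Z, S^4(Z)), add(Z, SSZ))))
  →4  S(S(add(S^4(Z), add(Z, SSZ))))
  →5  S(S(S(add(SSSZ, add(Z, SSZ)))))
  →6  S(S(S(S(add(SSZ, add(Z, SSZ))))))
  →7  S(S(S(S(S(add(SZ, add(Z, SSZ)))))))
  →8  S(S(S(S(S(S(add(Z, add(Z, SSZ))))))))
  →9  S(S(S(S(S(S(add(Z, SSZ)))))))
  →10  S^8(Z)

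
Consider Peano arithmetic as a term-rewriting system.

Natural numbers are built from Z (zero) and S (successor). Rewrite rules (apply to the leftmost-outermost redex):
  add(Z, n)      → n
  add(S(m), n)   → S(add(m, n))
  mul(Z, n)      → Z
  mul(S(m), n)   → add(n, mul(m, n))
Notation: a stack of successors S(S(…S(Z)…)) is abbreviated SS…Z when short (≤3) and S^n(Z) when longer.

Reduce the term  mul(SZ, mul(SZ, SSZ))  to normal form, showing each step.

  start: mul(SZ, mul(SZ, SSZ))
  step 1: add(mul(SZ, SSZ), mul(Z, mul(SZ, SSZ)))
  step 2: add(add(SSZ, mul(Z, SSZ)), mul(Z, mul(SZ, SSZ)))
  step 3: add(S(add(SZ, mul(Z, SSZ))), mul(Z, mul(SZ, SSZ)))
  step 4: S(add(add(SZ, mul(Z, SSZ)), mul(Z, mul(SZ, SSZ))))
  step 5: S(add(S(add(Z, mul(Z, SSZ))), mul(Z, mul(SZ, SSZ))))
  step 6: S(S(add(add(Z, mul(Z, SSZ)), mul(Z, mul(SZ, SSZ)))))
  step 7: S(S(add(mul(Z, SSZ), mul(Z, mul(SZ, SSZ)))))
  step 8: S(S(add(Z, mul(Z, mul(SZ, SSZ)))))
  step 9: S(S(mul(Z, mul(SZ, SSZ))))
  step 10: SSZ

Answer: normal form = SSZ  (in 10 steps)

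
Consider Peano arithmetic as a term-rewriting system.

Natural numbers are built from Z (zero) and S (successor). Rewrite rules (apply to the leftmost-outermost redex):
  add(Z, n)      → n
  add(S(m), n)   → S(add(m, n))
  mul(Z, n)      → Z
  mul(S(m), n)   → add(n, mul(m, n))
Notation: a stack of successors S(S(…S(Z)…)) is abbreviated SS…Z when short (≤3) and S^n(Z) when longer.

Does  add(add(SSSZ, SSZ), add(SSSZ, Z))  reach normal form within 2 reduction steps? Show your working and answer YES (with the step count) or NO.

  start: add(add(SSSZ, SSZ), add(SSSZ, Z))
  →1  add(S(add(SSZ, SSZ)), add(SSSZ, Z))
  →2  S(add(add(SSZ, SSZ), add(SSSZ, Z)))

Answer: NO — after 2 steps the term is S(add(add(SSZ, SSZ), add(SSSZ, Z))), not yet normal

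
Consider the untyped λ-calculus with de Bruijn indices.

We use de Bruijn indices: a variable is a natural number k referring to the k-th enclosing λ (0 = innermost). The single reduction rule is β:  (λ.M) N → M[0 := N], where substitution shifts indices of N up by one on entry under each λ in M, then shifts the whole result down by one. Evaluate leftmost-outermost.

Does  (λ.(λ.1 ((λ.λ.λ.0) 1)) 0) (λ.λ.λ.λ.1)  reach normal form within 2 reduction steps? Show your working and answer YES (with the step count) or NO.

Answer: NO — after 2 steps the term is (λ.λ.λ.λ.1) ((λ.λ.λ.0) (λ.λ.λ.λ.1)), not yet normal

Working:
  start: (λ.(λ.1 ((λ.λ.λ.0) 1)) 0) (λ.λ.λ.λ.1)
  →1  (λ.(λ.λ.λ.λ.1) ((λ.λ.λ.0) (λ.λ.λ.λ.1))) (λ.λ.λ.λ.1)
  →2  (λ.λ.λ.λ.1) ((λ.λ.λ.0) (λ.λ.λ.λ.1))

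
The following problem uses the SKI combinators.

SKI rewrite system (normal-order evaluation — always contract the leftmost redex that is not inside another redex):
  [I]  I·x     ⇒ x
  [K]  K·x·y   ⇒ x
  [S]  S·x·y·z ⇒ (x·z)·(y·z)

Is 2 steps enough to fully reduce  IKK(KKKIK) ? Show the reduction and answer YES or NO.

Answer: YES — reaches normal form K in 2 ≤ 2 steps

Working:
  start: IKK(KKKIK)
  step 1: KK(KKKIK)
  step 2: K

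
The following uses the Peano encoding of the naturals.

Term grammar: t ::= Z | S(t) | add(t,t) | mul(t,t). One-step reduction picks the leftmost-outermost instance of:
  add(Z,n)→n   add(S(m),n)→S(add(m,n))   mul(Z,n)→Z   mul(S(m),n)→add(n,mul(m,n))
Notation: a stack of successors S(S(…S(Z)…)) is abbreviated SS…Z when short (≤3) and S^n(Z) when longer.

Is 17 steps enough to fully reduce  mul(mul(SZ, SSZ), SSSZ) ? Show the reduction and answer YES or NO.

  start: mul(mul(SZ, SSZ), SSSZ)
  [1] mul(add(SSZ, mul(Z, SSZ)), SSSZ)
  [2] mul(S(add(SZ, mul(Z, SSZ))), SSSZ)
  [3] add(SSSZ, mul(add(SZ, mul(Z, SSZ)), SSSZ))
  [4] S(add(SSZ, mul(add(SZ, mul(Z, SSZ)), SSSZ)))
  [5] S(S(add(SZ, mul(add(SZ, mul(Z, SSZ)), SSSZ))))
  [6] S(S(S(add(Z, mul(add(SZ, mul(Z, SSZ)), SSSZ)))))
  [7] S(S(S(mul(add(SZ, mul(Z, SSZ)), SSSZ))))
  [8] S(S(S(mul(S(add(Z, mul(Z, SSZ))), SSSZ))))
  [9] S(S(S(add(SSSZ, mul(add(Z, mul(Z, SSZ)), SSSZ)))))
  [10] S(S(S(S(add(SSZ, mul(add(Z, mul(Z, SSZ)), SSSZ))))))
  [11] S(S(S(S(S(add(SZ, mul(add(Z, mul(Z, SSZ)), SSSZ)))))))
  [12] S(S(S(S(S(S(add(Z, mul(add(Z, mul(Z, SSZ)), SSSZ))))))))
  [13] S(S(S(S(S(S(mul(add(Z, mul(Z, SSZ)), SSSZ)))))))
  [14] S(S(S(S(S(S(mul(mul(Z, SSZ), SSSZ)))))))
  [15] S(S(S(S(S(S(mul(Z, SSSZ)))))))
  [16] S^6(Z)

Answer: YES — reaches normal form S^6(Z) in 16 ≤ 17 steps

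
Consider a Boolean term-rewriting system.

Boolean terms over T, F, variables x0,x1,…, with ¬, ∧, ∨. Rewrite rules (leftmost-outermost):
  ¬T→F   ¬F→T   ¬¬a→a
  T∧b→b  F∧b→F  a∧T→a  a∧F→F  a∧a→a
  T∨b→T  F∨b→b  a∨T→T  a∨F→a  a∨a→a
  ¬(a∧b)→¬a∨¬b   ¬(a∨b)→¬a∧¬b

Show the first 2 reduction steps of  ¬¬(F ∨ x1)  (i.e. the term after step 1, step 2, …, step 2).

  start: ¬¬(F ∨ x1)
  →1  F ∨ x1
  →2  x1

Answer: after 2 steps: x1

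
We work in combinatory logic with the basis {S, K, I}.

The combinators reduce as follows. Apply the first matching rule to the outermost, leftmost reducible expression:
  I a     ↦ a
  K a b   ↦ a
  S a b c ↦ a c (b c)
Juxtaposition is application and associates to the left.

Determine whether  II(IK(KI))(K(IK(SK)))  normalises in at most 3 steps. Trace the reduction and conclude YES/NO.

  start: II(IK(KI))(K(IK(SK)))
  →1  I(IK(KI))(K(IK(SK)))
  →2  IK(KI)(K(IK(SK)))
  →3  K(KI)(K(IK(SK)))

Answer: NO — after 3 steps the term is K(KI)(K(IK(SK))), not yet normal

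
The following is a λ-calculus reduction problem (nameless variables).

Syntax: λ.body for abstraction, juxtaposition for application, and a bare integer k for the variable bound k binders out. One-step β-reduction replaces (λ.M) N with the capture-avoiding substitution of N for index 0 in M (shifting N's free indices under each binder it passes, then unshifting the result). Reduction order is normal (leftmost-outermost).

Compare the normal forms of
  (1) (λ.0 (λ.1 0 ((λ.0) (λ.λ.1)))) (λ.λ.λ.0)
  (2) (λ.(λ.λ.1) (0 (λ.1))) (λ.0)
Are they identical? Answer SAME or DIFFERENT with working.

Term A:
  start: (λ.0 (λ.1 0 ((λ.0) (λ.λ.1)))) (λ.λ.λ.0)
  step 1: (λ.λ.λ.0) (λ.(λ.λ.λ.0) 0 ((λ.0) (λ.λ.1)))
  step 2: λ.λ.0

Term B:
  start: (λ.(λ.λ.1) (0 (λ.1))) (λ.0)
  step 1: (λ.λ.1) ((λ.0) (λ.λ.0))
  step 2: λ.(λ.0) (λ.λ.0)
  step 3: λ.λ.λ.0

Answer: DIFFERENT — A ⇓ λ.λ.0, B ⇓ λ.λ.λ.0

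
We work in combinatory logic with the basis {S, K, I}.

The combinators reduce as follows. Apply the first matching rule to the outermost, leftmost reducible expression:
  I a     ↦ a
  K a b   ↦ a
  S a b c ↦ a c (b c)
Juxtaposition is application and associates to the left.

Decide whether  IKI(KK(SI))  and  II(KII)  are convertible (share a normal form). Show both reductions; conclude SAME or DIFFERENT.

Term A:
  start: IKI(KK(SI))
  →1  KI(KK(SI))
  →2  I

Term B:
  start: II(KII)
  →1  I(KII)
  →2  KII
  →3  I

Answer: SAME — A ⇓ I, B ⇓ I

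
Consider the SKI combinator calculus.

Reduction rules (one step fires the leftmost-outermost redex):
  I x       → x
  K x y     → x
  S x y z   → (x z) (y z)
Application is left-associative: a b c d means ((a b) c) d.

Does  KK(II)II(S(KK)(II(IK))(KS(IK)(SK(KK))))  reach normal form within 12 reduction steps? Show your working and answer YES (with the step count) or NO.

Answer: YES — reaches normal form K(K(S(SK(KK)))) in 9 ≤ 12 steps

Reduction:
  start: KK(II)II(S(KK)(II(IK))(KS(IK)(SK(KK))))
  step 1: KII(S(KK)(II(IK))(KS(IK)(SK(KK))))
  step 2: I(S(KK)(II(IK))(KS(IK)(SK(KK))))
  step 3: S(KK)(II(IK))(KS(IK)(SK(KK)))
  step 4: KK(KS(IK)(SK(KK)))(II(IK)(KS(IK)(SK(KK))))
  step 5: K(II(IK)(KS(IK)(SK(KK))))
  step 6: K(I(IK)(KS(IK)(SK(KK))))
  step 7: K(IK(KS(IK)(SK(KK))))
  step 8: K(K(KS(IK)(SK(KK))))
  step 9: K(K(S(SK(KK))))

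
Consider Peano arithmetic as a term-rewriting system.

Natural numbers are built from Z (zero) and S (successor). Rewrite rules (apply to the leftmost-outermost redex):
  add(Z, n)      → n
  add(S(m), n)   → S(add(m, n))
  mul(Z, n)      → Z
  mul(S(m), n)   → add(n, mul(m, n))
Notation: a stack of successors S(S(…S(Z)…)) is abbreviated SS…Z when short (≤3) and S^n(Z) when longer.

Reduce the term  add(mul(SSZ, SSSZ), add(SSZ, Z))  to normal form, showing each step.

  start: add(mul(SSZ, SSSZ), add(SSZ, Z))
  step 1: add(add(SSSZ, mul(SZ, SSSZ)), add(SSZ, Z))
  step 2: add(S(add(SSZ, mul(SZ, SSSZ))), add(SSZ, Z))
  step 3: S(add(add(SSZ, mul(SZ, SSSZ)), add(SSZ, Z)))
  step 4: S(add(S(add(SZ, mul(SZ, SSSZ))), add(SSZ, Z)))
  step 5: S(S(add(add(SZ, mul(SZ, SSSZ)), add(SSZ, Z))))
  step 6: S(S(add(S(add(Z, mul(SZ, SSSZ))), add(SSZ, Z))))
  step 7: S(S(S(add(add(Z, mul(SZ, SSSZ)), add(SSZ, Z)))))
  step 8: S(S(S(add(mul(SZ, SSSZ), add(SSZ, Z)))))
  step 9: S(S(S(add(add(SSSZ, mul(Z, SSSZ)), add(SSZ, Z)))))
  step 10: S(S(S(add(S(add(SSZ, mul(Z, SSSZ))), add(SSZ, Z)))))
  step 11: S(S(S(S(add(add(SSZ, mul(Z, SSSZ)), add(SSZ, Z))))))
  step 12: S(S(S(S(add(S(add(SZ, mul(Z, SSSZ))), add(SSZ, Z))))))
  step 13: S(S(S(S(S(add(add(SZ, mul(Z, SSSZ)), add(SSZ, Z)))))))
  step 14: S(S(S(S(S(add(S(add(Z, mul(Z, SSSZ))), add(SSZ, Z)))))))
  step 15: S(S(S(S(S(S(add(add(Z, mul(Z, SSSZ)), add(SSZ, Z))))))))
  step 16: S(S(S(S(S(S(add(mul(Z, SSSZ), add(SSZ, Z))))))))
  step 17: S(S(S(S(S(S(add(Z, add(SSZ, Z))))))))
  step 18: S(S(S(S(S(S(add(SSZ, Z)))))))
  step 19: S(S(S(S(S(S(S(add(SZ, Z))))))))
  step 20: S(S(S(S(S(S(S(S(add(Z, Z)))))))))
  step 21: S^8(Z)

Answer: normal form = S^8(Z)  (in 21 steps)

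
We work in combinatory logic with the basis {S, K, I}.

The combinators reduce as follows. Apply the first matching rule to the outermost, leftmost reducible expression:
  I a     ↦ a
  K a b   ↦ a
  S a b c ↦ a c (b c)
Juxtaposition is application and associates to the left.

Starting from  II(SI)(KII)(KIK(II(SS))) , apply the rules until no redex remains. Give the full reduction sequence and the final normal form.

  start: II(SI)(KII)(KIK(II(SS)))
  →1  I(SI)(KII)(KIK(II(SS)))
  →2  SI(KII)(KIK(II(SS)))
  →3  I(KIK(II(SS)))(KII(KIK(II(SS))))
  →4  KIK(II(SS))(KII(KIK(II(SS))))
  →5  I(II(SS))(KII(KIK(II(SS))))
  →6  II(SS)(KII(KIK(II(SS))))
  →7  I(SS)(KII(KIK(II(SS))))
  →8  SS(KII(KIK(II(SS))))
  →9  SS(I(KIK(II(SS))))
  →10  SS(KIK(II(SS)))
  →11  SS(I(II(SS)))
  →12  SS(II(SS))
  →13  SS(I(SS))
  →14  SS(SS)

Answer: normal form = SS(SS)  (in 14 steps)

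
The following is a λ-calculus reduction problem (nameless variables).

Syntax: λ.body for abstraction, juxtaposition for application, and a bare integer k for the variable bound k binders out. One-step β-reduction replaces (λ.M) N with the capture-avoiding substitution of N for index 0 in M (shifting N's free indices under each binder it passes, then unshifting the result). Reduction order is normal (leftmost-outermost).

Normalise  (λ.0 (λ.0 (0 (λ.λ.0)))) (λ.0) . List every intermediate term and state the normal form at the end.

Answer: normal form = λ.0 (0 (λ.λ.0))  (in 2 steps)

Reduction:
  start: (λ.0 (λ.0 (0 (λ.λ.0)))) (λ.0)
  [1] (λ.0) (λ.0 (0 (λ.λ.0)))
  [2] λ.0 (0 (λ.λ.0))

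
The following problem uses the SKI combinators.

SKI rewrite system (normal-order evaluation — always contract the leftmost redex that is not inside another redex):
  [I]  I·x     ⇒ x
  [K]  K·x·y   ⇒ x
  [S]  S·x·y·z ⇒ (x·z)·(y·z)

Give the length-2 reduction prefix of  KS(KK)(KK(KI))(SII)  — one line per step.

Answer: after 2 steps: SK(SII)

Working:
  start: KS(KK)(KK(KI))(SII)
  →1  S(KK(KI))(SII)
  →2  SK(SII)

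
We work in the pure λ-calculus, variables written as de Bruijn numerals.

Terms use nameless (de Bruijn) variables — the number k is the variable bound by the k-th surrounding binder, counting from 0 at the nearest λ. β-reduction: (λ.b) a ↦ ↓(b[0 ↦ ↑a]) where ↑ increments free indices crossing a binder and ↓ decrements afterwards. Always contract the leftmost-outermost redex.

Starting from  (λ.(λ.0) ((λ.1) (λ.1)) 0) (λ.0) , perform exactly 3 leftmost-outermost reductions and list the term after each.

  start: (λ.(λ.0) ((λ.1) (λ.1)) 0) (λ.0)
  [1] (λ.0) ((λ.λ.0) (λ.λ.0)) (λ.0)
  [2] (λ.λ.0) (λ.λ.0) (λ.0)
  [3] (λ.0) (λ.0)

Answer: after 3 steps: (λ.0) (λ.0)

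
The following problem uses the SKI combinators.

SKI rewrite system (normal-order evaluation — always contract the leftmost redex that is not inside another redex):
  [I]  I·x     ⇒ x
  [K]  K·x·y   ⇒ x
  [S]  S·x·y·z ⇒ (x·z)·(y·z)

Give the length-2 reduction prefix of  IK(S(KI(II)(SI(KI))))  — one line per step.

  start: IK(S(KI(II)(SI(KI))))
  [1] K(S(KI(II)(SI(KI))))
  [2] K(S(I(SI(KI))))

Answer: after 2 steps: K(S(I(SI(KI))))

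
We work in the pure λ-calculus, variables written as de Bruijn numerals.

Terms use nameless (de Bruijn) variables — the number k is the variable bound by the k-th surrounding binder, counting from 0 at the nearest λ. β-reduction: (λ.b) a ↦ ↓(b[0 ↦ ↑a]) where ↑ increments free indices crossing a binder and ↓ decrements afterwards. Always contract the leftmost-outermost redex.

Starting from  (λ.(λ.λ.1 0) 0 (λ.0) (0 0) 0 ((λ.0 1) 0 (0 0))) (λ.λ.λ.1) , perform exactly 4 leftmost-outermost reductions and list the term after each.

Answer: after 4 steps: (λ.λ.1) ((λ.λ.λ.1) (λ.λ.λ.1)) (λ.λ.λ.1) ((λ.0 (λ.λ.λ.1)) (λ.λ.λ.1) ((λ.λ.λ.1) (λ.λ.λ.1)))

Reduction:
  start: (λ.(λ.λ.1 0) 0 (λ.0) (0 0) 0 ((λ.0 1) 0 (0 0))) (λ.λ.λ.1)
  step 1: (λ.λ.1 0) (λ.λ.λ.1) (λ.0) ((λ.λ.λ.1) (λ.λ.λ.1)) (λ.λ.λ.1) ((λ.0 (λ.λ.λ.1)) (λ.λ.λ.1) ((λ.λ.λ.1) (λ.λ.λ.1)))
  step 2: (λ.(λ.λ.λ.1) 0) (λ.0) ((λ.λ.λ.1) (λ.λ.λ.1)) (λ.λ.λ.1) ((λ.0 (λ.λ.λ.1)) (λ.λ.λ.1) ((λ.λ.λ.1) (λ.λ.λ.1)))
  step 3: (λ.λ.λ.1) (λ.0) ((λ.λ.λ.1) (λ.λ.λ.1)) (λ.λ.λ.1) ((λ.0 (λ.λ.λ.1)) (λ.λ.λ.1) ((λ.λ.λ.1) (λ.λ.λ.1)))
  step 4: (λ.λ.1) ((λ.λ.λ.1) (λ.λ.λ.1)) (λ.λ.λ.1) ((λ.0 (λ.λ.λ.1)) (λ.λ.λ.1) ((λ.λ.λ.1) (λ.λ.λ.1)))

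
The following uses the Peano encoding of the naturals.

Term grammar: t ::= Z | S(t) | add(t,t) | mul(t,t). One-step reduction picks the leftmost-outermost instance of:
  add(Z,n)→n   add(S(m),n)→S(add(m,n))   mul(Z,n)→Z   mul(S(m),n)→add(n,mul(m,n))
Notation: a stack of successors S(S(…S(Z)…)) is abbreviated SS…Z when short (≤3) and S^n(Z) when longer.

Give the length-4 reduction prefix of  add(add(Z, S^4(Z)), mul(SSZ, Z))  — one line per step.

Answer: after 4 steps: S(S(S(add(SZ, mul(SSZ, Z)))))

Derivation:
  start: add(add(Z, S^4(Z)), mul(SSZ, Z))
  step 1: add(S^4(Z), mul(SSZ, Z))
  step 2: S(add(SSSZ, mul(SSZ, Z)))
  step 3: S(S(add(SSZ, mul(SSZ, Z))))
  step 4: S(S(S(add(SZ, mul(SSZ, Z)))))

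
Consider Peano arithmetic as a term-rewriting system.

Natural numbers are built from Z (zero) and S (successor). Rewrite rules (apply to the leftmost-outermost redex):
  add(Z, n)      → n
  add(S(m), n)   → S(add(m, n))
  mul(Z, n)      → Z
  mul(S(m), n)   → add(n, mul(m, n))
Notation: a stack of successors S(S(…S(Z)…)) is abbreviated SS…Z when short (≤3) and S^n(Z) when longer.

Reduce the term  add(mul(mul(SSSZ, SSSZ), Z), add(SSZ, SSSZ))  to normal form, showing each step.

  start: add(mul(mul(SSSZ, SSSZ), Z), add(SSZ, SSSZ))
  [1] add(mul(add(SSSZ, mul(SSZ, SSSZ)), Z), add(SSZ, SSSZ))
  [2] add(mul(S(add(SSZ, mul(SSZ, SSSZ))), Z), add(SSZ, SSSZ))
  [3] add(add(Z, mul(add(SSZ, mul(SSZ, SSSZ)), Z)), add(SSZ, SSSZ))
  [4] add(mul(add(SSZ, mul(SSZ, SSSZ)), Z), add(SSZ, SSSZ))
  [5] add(mul(S(add(SZ, mul(SSZ, SSSZ))), Z), add(SSZ, SSSZ))
  [6] add(add(Z, mul(add(SZ, mul(SSZ, SSSZ)), Z)), add(SSZ, SSSZ))
  [7] add(mul(add(SZ, mul(SSZ, SSSZ)), Z), add(SSZ, SSSZ))
  [8] add(mul(S(add(Z, mul(SSZ, SSSZ))), Z), add(SSZ, SSSZ))
  [9] add(add(Z, mul(add(Z, mul(SSZ, SSSZ)), Z)), add(SSZ, SSSZ))
  [10] add(mul(add(Z, mul(SSZ, SSSZ)), Z), add(SSZ, SSSZ))
  [11] add(mul(mul(SSZ, SSSZ), Z), add(SSZ, SSSZ))
  [12] add(mul(add(SSSZ, mul(SZ, SSSZ)), Z), add(SSZ, SSSZ))
  [13] add(mul(S(add(SSZ, mul(SZ, SSSZ))), Z), add(SSZ, SSSZ))
  [14] add(add(Z, mul(add(SSZ, mul(SZ, SSSZ)), Z)), add(SSZ, SSSZ))
  [15] add(mul(add(SSZ, mul(SZ, SSSZ)), Z), add(SSZ, SSSZ))
  [16] add(mul(S(add(SZ, mul(SZ, SSSZ))), Z), add(SSZ, SSSZ))
  [17] add(add(Z, mul(add(SZ, mul(SZ, SSSZ)), Z)), add(SSZ, SSSZ))
  [18] add(mul(add(SZ, mul(SZ, SSSZ)), Z), add(SSZ, SSSZ))
  [19] add(mul(S(add(Z, mul(SZ, SSSZ))), Z), add(SSZ, SSSZ))
  [20] add(add(Z, mul(add(Z, mul(SZ, SSSZ)), Z)), add(SSZ, SSSZ))
  [21] add(mul(add(Z, mul(SZ, SSSZ)), Z), add(SSZ, SSSZ))
  [22] add(mul(mul(SZ, SSSZ), Z), add(SSZ, SSSZ))
  [23] add(mul(add(SSSZ, mul(Z, SSSZ)), Z), add(SSZ, SSSZ))
  [24] add(mul(S(add(SSZ, mul(Z, SSSZ))), Z), add(SSZ, SSSZ))
  [25] add(add(Z, mul(add(SSZ, mul(Z, SSSZ)), Z)), add(SSZ, SSSZ))
  [26] add(mul(add(SSZ, mul(Z, SSSZ)), Z), add(SSZ, SSSZ))
  [27] add(mul(S(add(SZ, mul(Z, SSSZ))), Z), add(SSZ, SSSZ))
  [28] add(add(Z, mul(add(SZ, mul(Z, SSSZ)), Z)), add(SSZ, SSSZ))
  [29] add(mul(add(SZ, mul(Z, SSSZ)), Z), add(SSZ, SSSZ))
  [30] add(mul(S(add(Z, mul(Z, SSSZ))), Z), add(SSZ, SSSZ))
  [31] add(add(Z, mul(add(Z, mul(Z, SSSZ)), Z)), add(SSZ, SSSZ))
  [32] add(mul(add(Z, mul(Z, SSSZ)), Z), add(SSZ, SSSZ))
  [33] add(mul(mul(Z, SSSZ), Z), add(SSZ, SSSZ))
  [34] add(mul(Z, Z), add(SSZ, SSSZ))
  [35] add(Z, add(SSZ, SSSZ))
  [36] add(SSZ, SSSZ)
  [37] S(add(SZ, SSSZ))
  [38] S(S(add(Z, SSSZ)))
  [39] S^5(Z)

Answer: normal form = S^5(Z)  (in 39 steps)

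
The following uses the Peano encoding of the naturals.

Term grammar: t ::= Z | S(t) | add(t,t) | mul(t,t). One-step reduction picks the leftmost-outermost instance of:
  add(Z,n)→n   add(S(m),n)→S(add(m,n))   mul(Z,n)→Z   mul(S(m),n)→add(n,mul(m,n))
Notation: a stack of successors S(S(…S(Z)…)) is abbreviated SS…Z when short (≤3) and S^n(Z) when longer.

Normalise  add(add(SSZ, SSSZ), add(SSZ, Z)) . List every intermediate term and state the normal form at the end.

  start: add(add(SSZ, SSSZ), add(SSZ, Z))
  step 1: add(S(add(SZ, SSSZ)), add(SSZ, Z))
  step 2: S(add(add(SZ, SSSZ), add(SSZ, Z)))
  step 3: S(add(S(add(Z, SSSZ)), add(SSZ, Z)))
  step 4: S(S(add(add(Z, SSSZ), add(SSZ, Z))))
  step 5: S(S(add(SSSZ, add(SSZ, Z))))
  step 6: S(S(S(add(SSZ, add(SSZ, Z)))))
  step 7: S(S(S(S(add(SZ, add(SSZ, Z))))))
  step 8: S(S(S(S(S(add(Z, add(SSZ, Z)))))))
  step 9: S(S(S(S(S(add(SSZ, Z))))))
  step 10: S(S(S(S(S(S(add(SZ, Z)))))))
  step 11: S(S(S(S(S(S(S(add(Z, Z))))))))
  step 12: S^7(Z)

Answer: normal form = S^7(Z)  (in 12 steps)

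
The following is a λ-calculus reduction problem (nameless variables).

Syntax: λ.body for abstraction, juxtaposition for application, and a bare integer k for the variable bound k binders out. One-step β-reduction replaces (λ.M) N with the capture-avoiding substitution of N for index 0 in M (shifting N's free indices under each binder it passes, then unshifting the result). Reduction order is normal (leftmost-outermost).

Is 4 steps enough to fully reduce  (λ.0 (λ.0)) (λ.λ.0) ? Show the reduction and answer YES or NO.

Answer: YES — reaches normal form λ.0 in 2 ≤ 4 steps

Working:
  start: (λ.0 (λ.0)) (λ.λ.0)
  →1  (λ.λ.0) (λ.0)
  →2  λ.0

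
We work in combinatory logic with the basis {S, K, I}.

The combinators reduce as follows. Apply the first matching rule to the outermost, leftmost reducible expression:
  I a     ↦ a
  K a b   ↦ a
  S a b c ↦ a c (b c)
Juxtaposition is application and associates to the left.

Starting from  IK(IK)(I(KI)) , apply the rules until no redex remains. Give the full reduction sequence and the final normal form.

Answer: normal form = K  (in 3 steps)

Reduction:
  start: IK(IK)(I(KI))
  →1  K(IK)(I(KI))
  →2  IK
  →3  K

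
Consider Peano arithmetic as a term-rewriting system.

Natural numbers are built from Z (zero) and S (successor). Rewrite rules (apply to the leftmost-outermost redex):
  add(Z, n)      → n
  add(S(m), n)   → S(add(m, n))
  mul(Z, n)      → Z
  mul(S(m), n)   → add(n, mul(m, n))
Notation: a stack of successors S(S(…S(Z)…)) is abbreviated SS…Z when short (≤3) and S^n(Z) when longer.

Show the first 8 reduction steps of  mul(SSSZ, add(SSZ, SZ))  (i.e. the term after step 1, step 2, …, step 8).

  start: mul(SSSZ, add(SSZ, SZ))
  [1] add(add(SSZ, SZ), mul(SSZ, add(SSZ, SZ)))
  [2] add(S(add(SZ, SZ)), mul(SSZ, add(SSZ, SZ)))
  [3] S(add(add(SZ, SZ), mul(SSZ, add(SSZ, SZ))))
  [4] S(add(S(add(Z, SZ)), mul(SSZ, add(SSZ, SZ))))
  [5] S(S(add(add(Z, SZ), mul(SSZ, add(SSZ, SZ)))))
  [6] S(S(add(SZ, mul(SSZ, add(SSZ, SZ)))))
  [7] S(S(S(add(Z, mul(SSZ, add(SSZ, SZ))))))
  [8] S(S(S(mul(SSZ, add(SSZ, SZ)))))

Answer: after 8 steps: S(S(S(mul(SSZ, add(SSZ, SZ)))))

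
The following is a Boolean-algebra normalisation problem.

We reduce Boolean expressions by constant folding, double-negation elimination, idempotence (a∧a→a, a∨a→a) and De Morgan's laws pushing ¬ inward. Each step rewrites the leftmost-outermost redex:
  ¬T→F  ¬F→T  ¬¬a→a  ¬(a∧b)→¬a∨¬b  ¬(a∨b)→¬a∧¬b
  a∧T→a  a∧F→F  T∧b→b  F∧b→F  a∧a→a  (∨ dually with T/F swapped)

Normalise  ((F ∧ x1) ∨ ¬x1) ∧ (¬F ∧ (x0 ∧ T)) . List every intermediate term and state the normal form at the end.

  start: ((F ∧ x1) ∨ ¬x1) ∧ (¬F ∧ (x0 ∧ T))
  →1  (F ∨ ¬x1) ∧ (¬F ∧ (x0 ∧ T))
  →2  ¬x1 ∧ (¬F ∧ (x0 ∧ T))
  →3  ¬x1 ∧ (T ∧ (x0 ∧ T))
  →4  ¬x1 ∧ (x0 ∧ T)
  →5  ¬x1 ∧ x0

Answer: normal form = ¬x1 ∧ x0  (in 5 steps)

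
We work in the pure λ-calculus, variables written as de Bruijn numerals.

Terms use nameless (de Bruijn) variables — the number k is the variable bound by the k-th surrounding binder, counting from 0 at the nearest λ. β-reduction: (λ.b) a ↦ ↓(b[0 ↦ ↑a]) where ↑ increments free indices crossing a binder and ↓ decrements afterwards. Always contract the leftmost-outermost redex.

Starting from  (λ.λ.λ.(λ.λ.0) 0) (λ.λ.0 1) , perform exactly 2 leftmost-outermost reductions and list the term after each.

  start: (λ.λ.λ.(λ.λ.0) 0) (λ.λ.0 1)
  [1] λ.λ.(λ.λ.0) 0
  [2] λ.λ.λ.0

Answer: after 2 steps: λ.λ.λ.0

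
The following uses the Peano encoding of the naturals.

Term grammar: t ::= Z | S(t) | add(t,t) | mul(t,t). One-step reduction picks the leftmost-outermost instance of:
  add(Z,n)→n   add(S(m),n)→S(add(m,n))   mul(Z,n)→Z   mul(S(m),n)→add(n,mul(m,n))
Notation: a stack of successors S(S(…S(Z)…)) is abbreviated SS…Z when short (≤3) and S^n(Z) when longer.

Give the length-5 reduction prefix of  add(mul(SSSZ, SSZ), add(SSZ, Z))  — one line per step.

Answer: after 5 steps: S(S(add(add(Z, mul(SSZ, SSZ)), add(SSZ, Z))))

Reduction:
  start: add(mul(SSSZ, SSZ), add(SSZ, Z))
  [1] add(add(SSZ, mul(SSZ, SSZ)), add(SSZ, Z))
  [2] add(S(add(SZ, mul(SSZ, SSZ))), add(SSZ, Z))
  [3] S(add(add(SZ, mul(SSZ, SSZ)), add(SSZ, Z)))
  [4] S(add(S(add(Z, mul(SSZ, SSZ))), add(SSZ, Z)))
  [5] S(S(add(add(Z, mul(SSZ, SSZ)), add(SSZ, Z))))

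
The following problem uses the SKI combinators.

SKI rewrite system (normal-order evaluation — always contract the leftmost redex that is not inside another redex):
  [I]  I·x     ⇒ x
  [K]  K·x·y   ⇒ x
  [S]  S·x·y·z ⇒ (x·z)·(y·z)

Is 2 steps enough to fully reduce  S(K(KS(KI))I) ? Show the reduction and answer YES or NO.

Answer: YES — reaches normal form SS in 2 ≤ 2 steps

Working:
  start: S(K(KS(KI))I)
  →1  S(KS(KI))
  →2  SS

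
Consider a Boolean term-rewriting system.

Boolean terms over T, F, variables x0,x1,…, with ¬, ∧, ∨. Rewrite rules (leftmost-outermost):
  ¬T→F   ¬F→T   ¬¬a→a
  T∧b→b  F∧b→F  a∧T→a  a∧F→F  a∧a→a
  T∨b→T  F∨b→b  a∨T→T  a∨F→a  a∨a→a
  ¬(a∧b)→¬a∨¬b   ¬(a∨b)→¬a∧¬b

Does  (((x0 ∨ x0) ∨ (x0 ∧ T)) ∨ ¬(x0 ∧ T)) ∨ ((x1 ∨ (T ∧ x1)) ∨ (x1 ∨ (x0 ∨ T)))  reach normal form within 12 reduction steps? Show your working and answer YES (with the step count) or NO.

Answer: YES — reaches normal form T in 12 ≤ 12 steps

Derivation:
  start: (((x0 ∨ x0) ∨ (x0 ∧ T)) ∨ ¬(x0 ∧ T)) ∨ ((x1 ∨ (T ∧ x1)) ∨ (x1 ∨ (x0 ∨ T)))
  step 1: ((x0 ∨ (x0 ∧ T)) ∨ ¬(x0 ∧ T)) ∨ ((x1 ∨ (T ∧ x1)) ∨ (x1 ∨ (x0 ∨ T)))
  step 2: ((x0 ∨ x0) ∨ ¬(x0 ∧ T)) ∨ ((x1 ∨ (T ∧ x1)) ∨ (x1 ∨ (x0 ∨ T)))
  step 3: (x0 ∨ ¬(x0 ∧ T)) ∨ ((x1 ∨ (T ∧ x1)) ∨ (x1 ∨ (x0 ∨ T)))
  step 4: (x0 ∨ (¬x0 ∨ ¬T)) ∨ ((x1 ∨ (T ∧ x1)) ∨ (x1 ∨ (x0 ∨ T)))
  step 5: (x0 ∨ (¬x0 ∨ F)) ∨ ((x1 ∨ (T ∧ x1)) ∨ (x1 ∨ (x0 ∨ T)))
  step 6: (x0 ∨ ¬x0) ∨ ((x1 ∨ (T ∧ x1)) ∨ (x1 ∨ (x0 ∨ T)))
  step 7: (x0 ∨ ¬x0) ∨ ((x1 ∨ x1) ∨ (x1 ∨ (x0 ∨ T)))
  step 8: (x0 ∨ ¬x0) ∨ (x1 ∨ (x1 ∨ (x0 ∨ T)))
  step 9: (x0 ∨ ¬x0) ∨ (x1 ∨ (x1 ∨ T))
  step 10: (x0 ∨ ¬x0) ∨ (x1 ∨ T)
  step 11: (x0 ∨ ¬x0) ∨ T
  step 12: T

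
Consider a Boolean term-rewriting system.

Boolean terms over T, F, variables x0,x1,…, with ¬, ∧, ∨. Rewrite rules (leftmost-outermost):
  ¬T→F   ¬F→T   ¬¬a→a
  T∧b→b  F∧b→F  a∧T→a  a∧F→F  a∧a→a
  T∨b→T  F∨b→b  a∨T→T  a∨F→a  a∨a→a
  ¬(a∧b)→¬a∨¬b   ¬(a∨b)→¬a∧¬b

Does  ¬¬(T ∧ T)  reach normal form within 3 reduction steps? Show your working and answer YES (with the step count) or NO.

  start: ¬¬(T ∧ T)
  step 1: T ∧ T
  step 2: T

Answer: YES — reaches normal form T in 2 ≤ 3 steps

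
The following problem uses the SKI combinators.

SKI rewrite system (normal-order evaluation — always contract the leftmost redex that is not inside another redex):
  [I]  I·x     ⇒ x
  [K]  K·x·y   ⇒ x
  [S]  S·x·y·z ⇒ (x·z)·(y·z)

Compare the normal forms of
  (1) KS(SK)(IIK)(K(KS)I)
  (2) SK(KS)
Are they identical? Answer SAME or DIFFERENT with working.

Answer: SAME — A ⇓ SK(KS), B ⇓ SK(KS)

Working:
Term A:
  start: KS(SK)(IIK)(K(KS)I)
  [1] S(IIK)(K(KS)I)
  [2] S(IK)(K(KS)I)
  [3] SK(K(KS)I)
  [4] SK(KS)

Term B:
  start: SK(KS)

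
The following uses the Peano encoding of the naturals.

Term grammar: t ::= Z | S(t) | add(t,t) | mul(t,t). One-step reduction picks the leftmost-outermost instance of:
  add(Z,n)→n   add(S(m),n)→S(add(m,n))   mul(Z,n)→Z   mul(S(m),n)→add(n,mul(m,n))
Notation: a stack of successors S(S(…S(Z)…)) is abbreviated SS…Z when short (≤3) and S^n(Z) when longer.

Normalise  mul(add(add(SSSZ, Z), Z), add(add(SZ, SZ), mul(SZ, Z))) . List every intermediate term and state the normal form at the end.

Answer: normal form = S^6(Z)  (in 45 steps)

Derivation:
  start: mul(add(add(SSSZ, Z), Z), add(add(SZ, SZ), mul(SZ, Z)))
  →1  mul(add(S(add(SSZ, Z)), Z), add(add(SZ, SZ), mul(SZ, Z)))
  →2  mul(S(add(add(SSZ, Z), Z)), add(add(SZ, SZ), mul(SZ, Z)))
  →3  add(add(add(SZ, SZ), mul(SZ, Z)), mul(add(add(SSZ, Z), Z), add(add(SZ, SZ), mul(SZ, Z))))
  →4  add(add(S(add(Z, SZ)), mul(SZ, Z)), mul(add(add(SSZ, Z), Z), add(add(SZ, SZ), mul(SZ, Z))))
  →5  add(S(add(add(Z, SZ), mul(SZ, Z))), mul(add(add(SSZ, Z), Z), add(add(SZ, SZ), mul(SZ, Z))))
  →6  S(add(add(add(Z, SZ), mul(SZ, Z)), mul(add(add(SSZ, Z), Z), add(add(SZ, SZ), mul(SZ, Z)))))
  →7  S(add(add(SZ, mul(SZ, Z)), mul(add(add(SSZ, Z), Z), add(add(SZ, SZ), mul(SZ, Z)))))
  →8  S(add(S(add(Z, mul(SZ, Z))), mul(add(add(SSZ, Z), Z), add(add(SZ, SZ), mul(SZ, Z)))))
  →9  S(S(add(add(Z, mul(SZ, Z)), mul(add(add(SSZ, Z), Z), add(add(SZ, SZ), mul(SZ, Z))))))
  →10  S(S(add(mul(SZ, Z), mul(add(add(SSZ, Z), Z), add(add(SZ, SZ), mul(SZ, Z))))))
  →11  S(S(add(add(Z, mul(Z, Z)), mul(add(add(SSZ, Z), Z), add(add(SZ, SZ), mul(SZ, Z))))))
  →12  S(S(add(mul(Z, Z), mul(add(add(SSZ, Z), Z), add(add(SZ, SZ), mul(SZ, Z))))))
  →13  S(S(add(Z, mul(add(add(SSZ, Z), Z), add(add(SZ, SZ), mul(SZ, Z))))))
  →14  S(S(mul(add(add(SSZ, Z), Z), add(add(SZ, SZ), mul(SZ, Z)))))
  →15  S(S(mul(add(S(add(SZ, Z)), Z), add(add(SZ, SZ), mul(SZ, Z)))))
  →16  S(S(mul(S(add(add(SZ, Z), Z)), add(add(SZ, SZ), mul(SZ, Z)))))
  →17  S(S(add(add(add(SZ, SZ), mul(SZ, Z)), mul(add(add(SZ, Z), Z), add(add(SZ, SZ), mul(SZ, Z))))))
  →18  S(S(add(add(S(add(Z, SZ)), mul(SZ, Z)), mul(add(add(SZ, Z), Z), add(add(SZ, SZ), mul(SZ, Z))))))
  →19  S(S(add(S(add(add(Z, SZ), mul(SZ, Z))), mul(add(add(SZ, Z), Z), add(add(SZ, SZ), mul(SZ, Z))))))
  →20  S(S(S(add(add(add(Z, SZ), mul(SZ, Z)), mul(add(add(SZ, Z), Z), add(add(SZ, SZ), mul(SZ, Z)))))))
  →21  S(S(S(add(add(SZ, mul(SZ, Z)), mul(add(add(SZ, Z), Z), add(add(SZ, SZ), mul(SZ, Z)))))))
  →22  S(S(S(add(S(add(Z, mul(SZ, Z))), mul(add(add(SZ, Z), Z), add(add(SZ, SZ), mul(SZ, Z)))))))
  →23  S(S(S(S(add(add(Z, mul(SZ, Z)), mul(add(add(SZ, Z), Z), add(add(SZ, SZ), mul(SZ, Z))))))))
  →24  S(S(S(S(add(mul(SZ, Z), mul(add(add(SZ, Z), Z), add(add(SZ, SZ), mul(SZ, Z))))))))
  →25  S(S(S(S(add(add(Z, mul(Z, Z)), mul(add(add(SZ, Z), Z), add(add(SZ, SZ), mul(SZ, Z))))))))
  →26  S(S(S(S(add(mul(Z, Z), mul(add(add(SZ, Z), Z), add(add(SZ, SZ), mul(SZ, Z))))))))
  →27  S(S(S(S(add(Z, mul(add(add(SZ, Z), Z), add(add(SZ, SZ), mul(SZ, Z))))))))
  →28  S(S(S(S(mul(add(add(SZ, Z), Z), add(add(SZ, SZ), mul(SZ, Z)))))))
  →29  S(S(S(S(mul(add(S(add(Z, Z)), Z), add(add(SZ, SZ), mul(SZ, Z)))))))
  →30  S(S(S(S(mul(S(add(add(Z, Z), Z)), add(add(SZ, SZ), mul(SZ, Z)))))))
  →31  S(S(S(S(add(add(add(SZ, SZ), mul(SZ, Z)), mul(add(add(Z, Z), Z), add(add(SZ, SZ), mul(SZ, Z))))))))
  →32  S(S(S(S(add(add(S(add(Z, SZ)), mul(SZ, Z)), mul(add(add(Z, Z), Z), add(add(SZ, SZ), mul(SZ, Z))))))))
  →33  S(S(S(S(add(S(add(add(Z, SZ), mul(SZ, Z))), mul(add(add(Z, Z), Z), add(add(SZ, SZ), mul(SZ, Z))))))))
  →34  S(S(S(S(S(add(add(add(Z, SZ), mul(SZ, Z)), mul(add(add(Z, Z), Z), add(add(SZ, SZ), mul(SZ, Z)))))))))
  →35  S(S(S(S(S(add(add(SZ, mul(SZ, Z)), mul(add(add(Z, Z), Z), add(add(SZ, SZ), mul(SZ, Z)))))))))
  →36  S(S(S(S(S(add(S(add(Z, mul(SZ, Z))), mul(add(add(Z, Z), Z), add(add(SZ, SZ), mul(SZ, Z)))))))))
  →37  S(S(S(S(S(S(add(add(Z, mul(SZ, Z)), mul(add(add(Z, Z), Z), add(add(SZ, SZ), mul(SZ, Z))))))))))
  →38  S(S(S(S(S(S(add(mul(SZ, Z), mul(add(add(Z, Z), Z), add(add(SZ, SZ), mul(SZ, Z))))))))))
  →39  S(S(S(S(S(S(add(add(Z, mul(Z, Z)), mul(add(add(Z, Z), Z), add(add(SZ, SZ), mul(SZ, Z))))))))))
  →40  S(S(S(S(S(S(add(mul(Z, Z), mul(add(add(Z, Z), Z), add(add(SZ, SZ), mul(SZ, Z))))))))))
  →41  S(S(S(S(S(S(add(Z, mul(add(add(Z, Z), Z), add(add(SZ, SZ), mul(SZ, Z))))))))))
  →42  S(S(S(S(S(S(mul(add(add(Z, Z), Z), add(add(SZ, SZ), mul(SZ, Z)))))))))
  →43  S(S(S(S(S(S(mul(add(Z, Z), add(add(SZ, SZ), mul(SZ, Z)))))))))
  →44  S(S(S(S(S(S(mul(Z, add(add(SZ, SZ), mul(SZ, Z)))))))))
  →45  S^6(Z)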